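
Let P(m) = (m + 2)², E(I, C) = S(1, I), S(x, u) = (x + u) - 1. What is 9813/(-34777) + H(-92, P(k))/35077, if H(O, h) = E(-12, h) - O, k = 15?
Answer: -341428441/1219872829 ≈ -0.27989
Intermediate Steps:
S(x, u) = -1 + u + x (S(x, u) = (u + x) - 1 = -1 + u + x)
E(I, C) = I (E(I, C) = -1 + I + 1 = I)
P(m) = (2 + m)²
H(O, h) = -12 - O
9813/(-34777) + H(-92, P(k))/35077 = 9813/(-34777) + (-12 - 1*(-92))/35077 = 9813*(-1/34777) + (-12 + 92)*(1/35077) = -9813/34777 + 80*(1/35077) = -9813/34777 + 80/35077 = -341428441/1219872829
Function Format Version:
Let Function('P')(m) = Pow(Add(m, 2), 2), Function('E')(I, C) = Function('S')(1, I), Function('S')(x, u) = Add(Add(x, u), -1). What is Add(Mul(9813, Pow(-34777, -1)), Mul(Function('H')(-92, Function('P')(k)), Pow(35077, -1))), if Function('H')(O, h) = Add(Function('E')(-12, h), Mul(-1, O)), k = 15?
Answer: Rational(-341428441, 1219872829) ≈ -0.27989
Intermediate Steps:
Function('S')(x, u) = Add(-1, u, x) (Function('S')(x, u) = Add(Add(u, x), -1) = Add(-1, u, x))
Function('E')(I, C) = I (Function('E')(I, C) = Add(-1, I, 1) = I)
Function('P')(m) = Pow(Add(2, m), 2)
Function('H')(O, h) = Add(-12, Mul(-1, O))
Add(Mul(9813, Pow(-34777, -1)), Mul(Function('H')(-92, Function('P')(k)), Pow(35077, -1))) = Add(Mul(9813, Pow(-34777, -1)), Mul(Add(-12, Mul(-1, -92)), Pow(35077, -1))) = Add(Mul(9813, Rational(-1, 34777)), Mul(Add(-12, 92), Rational(1, 35077))) = Add(Rational(-9813, 34777), Mul(80, Rational(1, 35077))) = Add(Rational(-9813, 34777), Rational(80, 35077)) = Rational(-341428441, 1219872829)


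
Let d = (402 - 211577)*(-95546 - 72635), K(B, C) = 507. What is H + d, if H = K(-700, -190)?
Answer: 35515623182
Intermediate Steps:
d = 35515622675 (d = -211175*(-168181) = 35515622675)
H = 507
H + d = 507 + 35515622675 = 35515623182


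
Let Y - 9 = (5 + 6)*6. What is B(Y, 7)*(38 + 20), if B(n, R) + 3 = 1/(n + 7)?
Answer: -7105/41 ≈ -173.29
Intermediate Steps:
Y = 75 (Y = 9 + (5 + 6)*6 = 9 + 11*6 = 9 + 66 = 75)
B(n, R) = -3 + 1/(7 + n) (B(n, R) = -3 + 1/(n + 7) = -3 + 1/(7 + n))
B(Y, 7)*(38 + 20) = ((-20 - 3*75)/(7 + 75))*(38 + 20) = ((-20 - 225)/82)*58 = ((1/82)*(-245))*58 = -245/82*58 = -7105/41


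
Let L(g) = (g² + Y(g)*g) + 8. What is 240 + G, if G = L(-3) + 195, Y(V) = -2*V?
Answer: 434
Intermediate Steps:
L(g) = 8 - g² (L(g) = (g² + (-2*g)*g) + 8 = (g² - 2*g²) + 8 = -g² + 8 = 8 - g²)
G = 194 (G = (8 - 1*(-3)²) + 195 = (8 - 1*9) + 195 = (8 - 9) + 195 = -1 + 195 = 194)
240 + G = 240 + 194 = 434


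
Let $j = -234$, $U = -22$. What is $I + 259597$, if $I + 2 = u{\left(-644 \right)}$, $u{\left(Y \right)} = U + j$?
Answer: $259339$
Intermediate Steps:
$u{\left(Y \right)} = -256$ ($u{\left(Y \right)} = -22 - 234 = -256$)
$I = -258$ ($I = -2 - 256 = -258$)
$I + 259597 = -258 + 259597 = 259339$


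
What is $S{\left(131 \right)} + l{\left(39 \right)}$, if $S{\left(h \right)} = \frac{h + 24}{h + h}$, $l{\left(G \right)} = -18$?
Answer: $- \frac{4561}{262} \approx -17.408$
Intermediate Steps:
$S{\left(h \right)} = \frac{24 + h}{2 h}$
$S{\left(131 \right)} + l{\left(39 \right)} = \frac{24 + 131}{2 \cdot 131} - 18 = \frac{1}{2} \cdot \frac{1}{131} \cdot 155 - 18 = \frac{155}{262} - 18 = - \frac{4561}{262}$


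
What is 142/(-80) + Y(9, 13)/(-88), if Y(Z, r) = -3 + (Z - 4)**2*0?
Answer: -383/220 ≈ -1.7409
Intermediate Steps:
Y(Z, r) = -3 (Y(Z, r) = -3 + (-4 + Z)**2*0 = -3 + 0 = -3)
142/(-80) + Y(9, 13)/(-88) = 142/(-80) - 3/(-88) = 142*(-1/80) - 3*(-1/88) = -71/40 + 3/88 = -383/220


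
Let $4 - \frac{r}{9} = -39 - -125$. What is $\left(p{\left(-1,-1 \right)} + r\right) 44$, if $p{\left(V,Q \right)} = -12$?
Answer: $-33000$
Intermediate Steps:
$r = -738$ ($r = 36 - 9 \left(-39 - -125\right) = 36 - 9 \left(-39 + 125\right) = 36 - 774 = -738$)
$\left(p{\left(-1,-1 \right)} + r\right) 44 = \left(-12 - 738\right) 44 = \left(-750\right) 44 = -33000$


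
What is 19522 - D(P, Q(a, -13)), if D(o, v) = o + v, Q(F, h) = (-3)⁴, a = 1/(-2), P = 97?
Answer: 19344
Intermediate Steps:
a = -½ ≈ -0.50000
Q(F, h) = 81
19522 - D(P, Q(a, -13)) = 19522 - (97 + 81) = 19522 - 1*178 = 19522 - 178 = 19344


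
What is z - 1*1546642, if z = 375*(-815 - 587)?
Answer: -2072392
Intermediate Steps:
z = -525750 (z = 375*(-1402) = -525750)
z - 1*1546642 = -525750 - 1*1546642 = -525750 - 1546642 = -2072392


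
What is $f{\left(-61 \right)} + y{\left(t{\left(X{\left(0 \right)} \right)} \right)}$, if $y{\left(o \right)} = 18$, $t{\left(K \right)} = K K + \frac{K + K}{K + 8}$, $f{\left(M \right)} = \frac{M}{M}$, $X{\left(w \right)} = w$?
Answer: $19$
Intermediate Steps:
$f{\left(M \right)} = 1$
$t{\left(K \right)} = K^{2} + \frac{2 K}{8 + K}$
$f{\left(-61 \right)} + y{\left(t{\left(X{\left(0 \right)} \right)} \right)} = 1 + 18 = 19$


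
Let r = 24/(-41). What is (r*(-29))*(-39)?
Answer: -27144/41 ≈ -662.05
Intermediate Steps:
r = -24/41 (r = 24*(-1/41) = -24/41 ≈ -0.58537)
(r*(-29))*(-39) = -24/41*(-29)*(-39) = (696/41)*(-39) = -27144/41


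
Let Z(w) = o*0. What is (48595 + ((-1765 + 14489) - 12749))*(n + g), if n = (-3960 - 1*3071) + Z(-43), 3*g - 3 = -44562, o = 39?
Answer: -1062905880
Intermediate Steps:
g = -14853 (g = 1 + (⅓)*(-44562) = 1 - 14854 = -14853)
Z(w) = 0 (Z(w) = 39*0 = 0)
n = -7031 (n = (-3960 - 1*3071) + 0 = (-3960 - 3071) + 0 = -7031 + 0 = -7031)
(48595 + ((-1765 + 14489) - 12749))*(n + g) = (48595 + ((-1765 + 14489) - 12749))*(-7031 - 14853) = (48595 + (12724 - 12749))*(-21884) = (48595 - 25)*(-21884) = 48570*(-21884) = -1062905880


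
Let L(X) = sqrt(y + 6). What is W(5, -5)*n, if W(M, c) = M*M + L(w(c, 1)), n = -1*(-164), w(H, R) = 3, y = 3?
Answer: 4592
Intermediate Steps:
L(X) = 3 (L(X) = sqrt(3 + 6) = sqrt(9) = 3)
n = 164
W(M, c) = 3 + M**2 (W(M, c) = M*M + 3 = M**2 + 3 = 3 + M**2)
W(5, -5)*n = (3 + 5**2)*164 = (3 + 25)*164 = 28*164 = 4592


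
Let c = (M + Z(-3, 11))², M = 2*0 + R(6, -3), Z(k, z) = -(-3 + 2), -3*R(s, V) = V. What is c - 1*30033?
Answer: -30029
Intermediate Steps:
R(s, V) = -V/3
Z(k, z) = 1 (Z(k, z) = -1*(-1) = 1)
M = 1 (M = 2*0 - ⅓*(-3) = 0 + 1 = 1)
c = 4 (c = (1 + 1)² = 2² = 4)
c - 1*30033 = 4 - 1*30033 = 4 - 30033 = -30029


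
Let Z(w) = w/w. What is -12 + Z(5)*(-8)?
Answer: -20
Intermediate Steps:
Z(w) = 1
-12 + Z(5)*(-8) = -12 + 1*(-8) = -12 - 8 = -20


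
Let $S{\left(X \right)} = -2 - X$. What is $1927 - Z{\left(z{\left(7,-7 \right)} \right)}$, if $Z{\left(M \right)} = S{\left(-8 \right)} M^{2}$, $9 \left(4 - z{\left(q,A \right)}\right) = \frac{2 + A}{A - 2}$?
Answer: $\frac{4010827}{2187} \approx 1833.9$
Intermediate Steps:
$z{\left(q,A \right)} = 4 - \frac{2 + A}{9 \left(-2 + A\right)}$ ($z{\left(q,A \right)} = 4 - \frac{\left(2 + A\right) \frac{1}{A - 2}}{9} = 4 - \frac{\left(2 + A\right) \frac{1}{-2 + A}}{9} = 4 - \frac{\frac{1}{-2 + A} \left(2 + A\right)}{9} = 4 - \frac{2 + A}{9 \left(-2 + A\right)}$)
$Z{\left(M \right)} = 6 M^{2}$ ($Z{\left(M \right)} = \left(-2 - -8\right) M^{2} = \left(-2 + 8\right) M^{2} = 6 M^{2}$)
$1927 - Z{\left(z{\left(7,-7 \right)} \right)} = 1927 - 6 \left(\frac{-74 + 35 \left(-7\right)}{9 \left(-2 - 7\right)}\right)^{2} = 1927 - 6 \left(\frac{-74 - 245}{9 \left(-9\right)}\right)^{2} = 1927 - 6 \left(\frac{1}{9} \left(- \frac{1}{9}\right) \left(-319\right)\right)^{2} = 1927 - 6 \left(\frac{319}{81}\right)^{2} = 1927 - 6 \cdot \frac{101761}{6561} = 1927 - \frac{203522}{2187} = \frac{4010827}{2187}$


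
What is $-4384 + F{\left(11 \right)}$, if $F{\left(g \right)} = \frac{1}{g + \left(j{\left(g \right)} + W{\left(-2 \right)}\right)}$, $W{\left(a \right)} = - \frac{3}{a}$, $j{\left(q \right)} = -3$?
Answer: $- \frac{83294}{19} \approx -4383.9$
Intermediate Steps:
$F{\left(g \right)} = \frac{1}{- \frac{3}{2} + g}$ ($F{\left(g \right)} = \frac{1}{g - \left(3 + \frac{3}{-2}\right)} = \frac{1}{g - \frac{3}{2}} = \frac{1}{- \frac{3}{2} + g}$)
$-4384 + F{\left(11 \right)} = -4384 + \frac{2}{-3 + 2 \cdot 11} = -4384 + \frac{2}{-3 + 22} = -4384 + \frac{2}{19} = - \frac{83294}{19}$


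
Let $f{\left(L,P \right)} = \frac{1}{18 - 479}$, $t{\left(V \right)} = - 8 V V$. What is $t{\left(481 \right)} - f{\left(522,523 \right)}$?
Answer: $- \frac{853259367}{461} \approx -1.8509 \cdot 10^{6}$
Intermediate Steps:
$t{\left(V \right)} = - 8 V^{2}$
$f{\left(L,P \right)} = - \frac{1}{461}$ ($f{\left(L,P \right)} = \frac{1}{-461} = - \frac{1}{461}$)
$t{\left(481 \right)} - f{\left(522,523 \right)} = - 8 \cdot 481^{2} - - \frac{1}{461} = \left(-8\right) 231361 + \frac{1}{461} = -1850888 + \frac{1}{461} = - \frac{853259367}{461}$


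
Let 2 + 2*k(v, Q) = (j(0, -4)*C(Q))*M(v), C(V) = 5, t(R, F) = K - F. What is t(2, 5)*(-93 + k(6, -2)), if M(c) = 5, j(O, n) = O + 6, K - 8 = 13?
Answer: -304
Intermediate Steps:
K = 21 (K = 8 + 13 = 21)
t(R, F) = 21 - F
j(O, n) = 6 + O
k(v, Q) = 74 (k(v, Q) = -1 + (((6 + 0)*5)*5)/2 = -1 + ((6*5)*5)/2 = -1 + (30*5)/2 = -1 + (½)*150 = -1 + 75 = 74)
t(2, 5)*(-93 + k(6, -2)) = (21 - 1*5)*(-93 + 74) = (21 - 5)*(-19) = 16*(-19) = -304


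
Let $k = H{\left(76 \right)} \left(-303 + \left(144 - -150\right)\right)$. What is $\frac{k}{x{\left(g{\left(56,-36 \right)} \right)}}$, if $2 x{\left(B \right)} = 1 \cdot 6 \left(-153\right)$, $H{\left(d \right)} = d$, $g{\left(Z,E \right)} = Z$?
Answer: $\frac{76}{51} \approx 1.4902$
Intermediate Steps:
$x{\left(B \right)} = -459$ ($x{\left(B \right)} = \frac{1 \cdot 6 \left(-153\right)}{2} = \frac{6 \left(-153\right)}{2} = \frac{1}{2} \left(-918\right) = -459$)
$k = -684$ ($k = 76 \left(-303 + \left(144 - -150\right)\right) = 76 \left(-303 + \left(144 + 150\right)\right) = 76 \left(-303 + 294\right) = 76 \left(-9\right) = -684$)
$\frac{k}{x{\left(g{\left(56,-36 \right)} \right)}} = - \frac{684}{-459} = \left(-684\right) \left(- \frac{1}{459}\right) = \frac{76}{51}$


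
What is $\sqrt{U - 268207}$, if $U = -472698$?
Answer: $i \sqrt{740905} \approx 860.76 i$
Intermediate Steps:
$\sqrt{U - 268207} = \sqrt{-472698 - 268207} = \sqrt{-740905} = i \sqrt{740905}$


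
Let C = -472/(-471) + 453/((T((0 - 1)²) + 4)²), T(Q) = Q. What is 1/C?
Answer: 11775/225163 ≈ 0.052295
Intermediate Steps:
C = 225163/11775 (C = -472/(-471) + 453/(((0 - 1)² + 4)²) = -472*(-1/471) + 453/(((-1)² + 4)²) = 472/471 + 453/((1 + 4)²) = 472/471 + 453/(5²) = 472/471 + 453/25 = 225163/11775 ≈ 19.122)
1/C = 1/(225163/11775) = 11775/225163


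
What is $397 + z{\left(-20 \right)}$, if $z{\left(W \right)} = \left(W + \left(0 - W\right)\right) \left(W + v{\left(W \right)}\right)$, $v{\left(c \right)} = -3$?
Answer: $397$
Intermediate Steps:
$z{\left(W \right)} = 0$ ($z{\left(W \right)} = \left(W + \left(0 - W\right)\right) \left(W - 3\right) = \left(W - W\right) \left(-3 + W\right) = 0 \left(-3 + W\right) = 0$)
$397 + z{\left(-20 \right)} = 397 + 0 = 397$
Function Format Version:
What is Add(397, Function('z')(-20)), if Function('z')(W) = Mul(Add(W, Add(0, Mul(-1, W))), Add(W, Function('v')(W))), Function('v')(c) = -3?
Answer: 397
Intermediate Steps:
Function('z')(W) = 0 (Function('z')(W) = Mul(Add(W, Add(0, Mul(-1, W))), Add(W, -3)) = Mul(Add(W, Mul(-1, W)), Add(-3, W)) = Mul(0, Add(-3, W)) = 0)
Add(397, Function('z')(-20)) = Add(397, 0) = 397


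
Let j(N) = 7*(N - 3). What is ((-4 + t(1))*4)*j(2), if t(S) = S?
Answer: 84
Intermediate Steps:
j(N) = -21 + 7*N (j(N) = 7*(-3 + N) = -21 + 7*N)
((-4 + t(1))*4)*j(2) = ((-4 + 1)*4)*(-21 + 7*2) = (-3*4)*(-21 + 14) = -12*(-7) = 84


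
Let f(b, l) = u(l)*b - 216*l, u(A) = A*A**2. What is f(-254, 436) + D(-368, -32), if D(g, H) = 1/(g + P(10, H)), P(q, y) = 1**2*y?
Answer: -8420834240001/400 ≈ -2.1052e+10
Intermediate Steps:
u(A) = A**3
P(q, y) = y (P(q, y) = 1*y = y)
D(g, H) = 1/(H + g) (D(g, H) = 1/(g + H) = 1/(H + g))
f(b, l) = -216*l + b*l**3 (f(b, l) = l**3*b - 216*l = b*l**3 - 216*l = -216*l + b*l**3)
f(-254, 436) + D(-368, -32) = 436*(-216 - 254*436**2) + 1/(-32 - 368) = 436*(-216 - 254*190096) + 1/(-400) = 436*(-216 - 48284384) - 1/400 = 436*(-48284600) - 1/400 = -21052085600 - 1/400 = -8420834240001/400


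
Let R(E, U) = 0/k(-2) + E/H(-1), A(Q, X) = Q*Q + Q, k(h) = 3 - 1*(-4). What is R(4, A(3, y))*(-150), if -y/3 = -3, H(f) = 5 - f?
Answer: -100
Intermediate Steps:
k(h) = 7 (k(h) = 3 + 4 = 7)
y = 9 (y = -3*(-3) = 9)
A(Q, X) = Q + Q**2 (A(Q, X) = Q**2 + Q = Q + Q**2)
R(E, U) = E/6 (R(E, U) = 0/7 + E/(5 - 1*(-1)) = 0*(1/7) + E/(5 + 1) = 0 + E/6 = E/6)
R(4, A(3, y))*(-150) = ((1/6)*4)*(-150) = (2/3)*(-150) = -100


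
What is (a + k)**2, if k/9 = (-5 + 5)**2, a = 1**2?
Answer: 1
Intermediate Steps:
a = 1
k = 0 (k = 9*(-5 + 5)**2 = 9*0**2 = 9*0 = 0)
(a + k)**2 = (1 + 0)**2 = 1**2 = 1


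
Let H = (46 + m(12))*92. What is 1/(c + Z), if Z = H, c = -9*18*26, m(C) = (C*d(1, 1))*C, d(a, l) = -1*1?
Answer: -1/13228 ≈ -7.5597e-5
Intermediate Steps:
d(a, l) = -1
m(C) = -C² (m(C) = (C*(-1))*C = (-C)*C = -C²)
c = -4212 (c = -162*26 = -4212)
H = -9016 (H = (46 - 1*12²)*92 = (46 - 1*144)*92 = (46 - 144)*92 = -98*92 = -9016)
Z = -9016
1/(c + Z) = 1/(-4212 - 9016) = 1/(-13228) = -1/13228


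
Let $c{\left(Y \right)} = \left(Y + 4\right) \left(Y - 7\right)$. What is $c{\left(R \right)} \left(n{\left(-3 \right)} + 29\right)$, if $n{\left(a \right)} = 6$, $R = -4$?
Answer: $0$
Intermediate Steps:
$c{\left(Y \right)} = \left(-7 + Y\right) \left(4 + Y\right)$ ($c{\left(Y \right)} = \left(4 + Y\right) \left(-7 + Y\right) = \left(-7 + Y\right) \left(4 + Y\right)$)
$c{\left(R \right)} \left(n{\left(-3 \right)} + 29\right) = \left(-28 + \left(-4\right)^{2} - -12\right) \left(6 + 29\right) = \left(-28 + 16 + 12\right) 35 = 0 \cdot 35 = 0$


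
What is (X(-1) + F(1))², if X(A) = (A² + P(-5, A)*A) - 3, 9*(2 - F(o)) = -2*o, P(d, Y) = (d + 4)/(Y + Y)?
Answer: 25/324 ≈ 0.077160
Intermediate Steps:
P(d, Y) = (4 + d)/(2*Y) (P(d, Y) = (4 + d)/((2*Y)) = (4 + d)*(1/(2*Y)) = (4 + d)/(2*Y))
F(o) = 2 + 2*o/9 (F(o) = 2 - (-2)*o/9 = 2 + 2*o/9)
X(A) = -7/2 + A² (X(A) = (A² + ((4 - 5)/(2*A))*A) - 3 = (A² + ((½)*(-1)/A)*A) - 3 = (A² + (-1/(2*A))*A) - 3 = (A² - ½) - 3 = (-½ + A²) - 3 = -7/2 + A²)
(X(-1) + F(1))² = ((-7/2 + (-1)²) + (2 + (2/9)*1))² = ((-7/2 + 1) + (2 + 2/9))² = (-5/2 + 20/9)² = (-5/18)² = 25/324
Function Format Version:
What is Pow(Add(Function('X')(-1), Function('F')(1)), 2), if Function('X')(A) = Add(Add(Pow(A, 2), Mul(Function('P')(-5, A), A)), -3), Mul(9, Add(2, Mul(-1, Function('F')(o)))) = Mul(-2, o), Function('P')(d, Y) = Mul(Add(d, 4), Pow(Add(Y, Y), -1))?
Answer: Rational(25, 324) ≈ 0.077160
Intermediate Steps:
Function('P')(d, Y) = Mul(Rational(1, 2), Pow(Y, -1), Add(4, d)) (Function('P')(d, Y) = Mul(Add(4, d), Pow(Mul(2, Y), -1)) = Mul(Add(4, d), Mul(Rational(1, 2), Pow(Y, -1))) = Mul(Rational(1, 2), Pow(Y, -1), Add(4, d)))
Function('F')(o) = Add(2, Mul(Rational(2, 9), o)) (Function('F')(o) = Add(2, Mul(Rational(-1, 9), Mul(-2, o))) = Add(2, Mul(Rational(2, 9), o)))
Function('X')(A) = Add(Rational(-7, 2), Pow(A, 2)) (Function('X')(A) = Add(Add(Pow(A, 2), Mul(Mul(Rational(1, 2), Pow(A, -1), Add(4, -5)), A)), -3) = Add(Add(Pow(A, 2), Mul(Mul(Rational(1, 2), Pow(A, -1), -1), A)), -3) = Add(Add(Pow(A, 2), Mul(Mul(Rational(-1, 2), Pow(A, -1)), A)), -3) = Add(Add(Pow(A, 2), Rational(-1, 2)), -3) = Add(Add(Rational(-1, 2), Pow(A, 2)), -3) = Add(Rational(-7, 2), Pow(A, 2)))
Pow(Add(Function('X')(-1), Function('F')(1)), 2) = Pow(Add(Add(Rational(-7, 2), Pow(-1, 2)), Add(2, Mul(Rational(2, 9), 1))), 2) = Pow(Add(Add(Rational(-7, 2), 1), Add(2, Rational(2, 9))), 2) = Pow(Add(Rational(-5, 2), Rational(20, 9)), 2) = Pow(Rational(-5, 18), 2) = Rational(25, 324)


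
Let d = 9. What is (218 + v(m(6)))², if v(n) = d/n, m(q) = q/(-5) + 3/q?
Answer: 2062096/49 ≈ 42084.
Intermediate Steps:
m(q) = 3/q - q/5 (m(q) = q*(-⅕) + 3/q = -q/5 + 3/q = 3/q - q/5)
v(n) = 9/n
(218 + v(m(6)))² = (218 + 9/(3/6 - ⅕*6))² = (218 + 9/(3*(⅙) - 6/5))² = (218 + 9/(½ - 6/5))² = (218 + 9/(-7/10))² = (218 + 9*(-10/7))² = (218 - 90/7)² = (1436/7)² = 2062096/49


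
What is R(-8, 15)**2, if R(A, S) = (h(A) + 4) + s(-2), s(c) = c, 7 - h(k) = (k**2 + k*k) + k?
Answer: 12321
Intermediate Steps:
h(k) = 7 - k - 2*k**2 (h(k) = 7 - ((k**2 + k*k) + k) = 7 - ((k**2 + k**2) + k) = 7 - (2*k**2 + k) = 7 - (k + 2*k**2) = 7 + (-k - 2*k**2) = 7 - k - 2*k**2)
R(A, S) = 9 - A - 2*A**2 (R(A, S) = ((7 - A - 2*A**2) + 4) - 2 = (11 - A - 2*A**2) - 2 = 9 - A - 2*A**2)
R(-8, 15)**2 = (9 - 1*(-8) - 2*(-8)**2)**2 = (9 + 8 - 2*64)**2 = (9 + 8 - 128)**2 = (-111)**2 = 12321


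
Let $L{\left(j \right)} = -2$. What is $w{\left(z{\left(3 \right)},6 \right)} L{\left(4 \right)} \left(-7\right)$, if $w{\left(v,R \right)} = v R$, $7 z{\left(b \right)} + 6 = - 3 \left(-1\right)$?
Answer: $-36$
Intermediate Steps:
$z{\left(b \right)} = - \frac{3}{7}$ ($z{\left(b \right)} = - \frac{6}{7} + \frac{\left(-1\right) 3 \left(-1\right)}{7} = - \frac{6}{7} + \frac{\left(-1\right) \left(-3\right)}{7} = - \frac{6}{7} + \frac{1}{7} \cdot 3 = - \frac{6}{7} + \frac{3}{7} = - \frac{3}{7}$)
$w{\left(v,R \right)} = R v$
$w{\left(z{\left(3 \right)},6 \right)} L{\left(4 \right)} \left(-7\right) = 6 \left(- \frac{3}{7}\right) \left(-2\right) \left(-7\right) = \left(- \frac{18}{7}\right) \left(-2\right) \left(-7\right) = \frac{36}{7} \left(-7\right) = -36$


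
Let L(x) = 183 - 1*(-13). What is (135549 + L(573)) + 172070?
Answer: 307815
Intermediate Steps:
L(x) = 196 (L(x) = 183 + 13 = 196)
(135549 + L(573)) + 172070 = (135549 + 196) + 172070 = 135745 + 172070 = 307815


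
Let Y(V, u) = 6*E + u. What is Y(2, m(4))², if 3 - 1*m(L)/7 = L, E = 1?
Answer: 1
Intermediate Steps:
m(L) = 21 - 7*L
Y(V, u) = 6 + u (Y(V, u) = 6*1 + u = 6 + u)
Y(2, m(4))² = (6 + (21 - 7*4))² = (6 + (21 - 28))² = (6 - 7)² = (-1)² = 1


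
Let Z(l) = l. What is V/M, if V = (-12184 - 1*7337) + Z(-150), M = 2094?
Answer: -6557/698 ≈ -9.3940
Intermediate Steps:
V = -19671 (V = (-12184 - 1*7337) - 150 = (-12184 - 7337) - 150 = -19521 - 150 = -19671)
V/M = -19671/2094 = -19671*1/2094 = -6557/698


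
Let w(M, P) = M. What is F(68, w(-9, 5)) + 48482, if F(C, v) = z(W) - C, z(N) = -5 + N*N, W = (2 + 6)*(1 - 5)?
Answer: 49433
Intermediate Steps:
W = -32 (W = 8*(-4) = -32)
z(N) = -5 + N²
F(C, v) = 1019 - C (F(C, v) = (-5 + (-32)²) - C = (-5 + 1024) - C = 1019 - C)
F(68, w(-9, 5)) + 48482 = (1019 - 1*68) + 48482 = (1019 - 68) + 48482 = 951 + 48482 = 49433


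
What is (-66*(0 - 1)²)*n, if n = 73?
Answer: -4818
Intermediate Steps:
(-66*(0 - 1)²)*n = -66*(0 - 1)²*73 = -66*(-1)²*73 = -66*1*73 = -66*73 = -4818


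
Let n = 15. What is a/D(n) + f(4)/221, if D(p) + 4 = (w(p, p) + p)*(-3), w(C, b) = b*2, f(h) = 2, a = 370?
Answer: -81492/30719 ≈ -2.6528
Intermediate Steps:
w(C, b) = 2*b
D(p) = -4 - 9*p (D(p) = -4 + (2*p + p)*(-3) = -4 + (3*p)*(-3) = -4 - 9*p)
a/D(n) + f(4)/221 = 370/(-4 - 9*15) + 2/221 = 370/(-4 - 135) + 2*(1/221) = 370/(-139) + 2/221 = 370*(-1/139) + 2/221 = -370/139 + 2/221 = -81492/30719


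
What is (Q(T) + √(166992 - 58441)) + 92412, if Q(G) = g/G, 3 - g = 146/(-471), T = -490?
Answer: 21327763921/230790 + √108551 ≈ 92742.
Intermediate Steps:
g = 1559/471 (g = 3 - 146/(-471) = 3 - 146*(-1)/471 = 3 - 1*(-146/471) = 3 + 146/471 = 1559/471 ≈ 3.3100)
Q(G) = 1559/(471*G)
(Q(T) + √(166992 - 58441)) + 92412 = ((1559/471)/(-490) + √(166992 - 58441)) + 92412 = ((1559/471)*(-1/490) + √108551) + 92412 = (-1559/230790 + √108551) + 92412 = 21327763921/230790 + √108551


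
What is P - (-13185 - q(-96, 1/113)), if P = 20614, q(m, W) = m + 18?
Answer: 33721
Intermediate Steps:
q(m, W) = 18 + m
P - (-13185 - q(-96, 1/113)) = 20614 - (-13185 - (18 - 96)) = 20614 - (-13185 - 1*(-78)) = 20614 - (-13185 + 78) = 20614 - 1*(-13107) = 20614 + 13107 = 33721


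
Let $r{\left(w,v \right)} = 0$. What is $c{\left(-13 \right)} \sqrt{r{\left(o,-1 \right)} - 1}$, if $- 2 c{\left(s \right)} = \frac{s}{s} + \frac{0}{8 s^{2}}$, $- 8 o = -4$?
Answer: $- \frac{i}{2} \approx - 0.5 i$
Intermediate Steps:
$o = \frac{1}{2}$ ($o = \left(- \frac{1}{8}\right) \left(-4\right) = \frac{1}{2} \approx 0.5$)
$c{\left(s \right)} = - \frac{1}{2}$ ($c{\left(s \right)} = - \frac{\frac{s}{s} + \frac{0}{8 s^{2}}}{2} = - \frac{1 + 0 \frac{1}{8 s^{2}}}{2} = - \frac{1 + 0}{2} = \left(- \frac{1}{2}\right) 1 = - \frac{1}{2}$)
$c{\left(-13 \right)} \sqrt{r{\left(o,-1 \right)} - 1} = - \frac{\sqrt{0 - 1}}{2} = - \frac{\sqrt{-1}}{2} = - \frac{i}{2}$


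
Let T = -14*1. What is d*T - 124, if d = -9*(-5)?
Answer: -754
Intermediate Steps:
T = -14
d = 45
d*T - 124 = 45*(-14) - 124 = -630 - 124 = -754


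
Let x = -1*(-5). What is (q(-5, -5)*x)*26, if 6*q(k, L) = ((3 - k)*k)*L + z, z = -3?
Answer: 12805/3 ≈ 4268.3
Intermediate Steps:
x = 5
q(k, L) = -½ + L*k*(3 - k)/6 (q(k, L) = (((3 - k)*k)*L - 3)/6 = ((k*(3 - k))*L - 3)/6 = (L*k*(3 - k) - 3)/6 = (-3 + L*k*(3 - k))/6 = -½ + L*k*(3 - k)/6)
(q(-5, -5)*x)*26 = ((-½ + (½)*(-5)*(-5) - ⅙*(-5)*(-5)²)*5)*26 = ((-½ + 25/2 - ⅙*(-5)*25)*5)*26 = ((-½ + 25/2 + 125/6)*5)*26 = ((197/6)*5)*26 = (985/6)*26 = 12805/3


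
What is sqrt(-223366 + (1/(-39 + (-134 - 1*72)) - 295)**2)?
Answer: I*sqrt(8183723974)/245 ≈ 369.24*I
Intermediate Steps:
sqrt(-223366 + (1/(-39 + (-134 - 1*72)) - 295)**2) = sqrt(-223366 + (1/(-39 + (-134 - 72)) - 295)**2) = sqrt(-223366 + (1/(-39 - 206) - 295)**2) = sqrt(-223366 + (1/(-245) - 295)**2) = sqrt(-223366 + (-1/245 - 295)**2) = sqrt(-223366 + (-72276/245)**2) = sqrt(-223366 + 5223820176/60025) = sqrt(-8183723974/60025) = I*sqrt(8183723974)/245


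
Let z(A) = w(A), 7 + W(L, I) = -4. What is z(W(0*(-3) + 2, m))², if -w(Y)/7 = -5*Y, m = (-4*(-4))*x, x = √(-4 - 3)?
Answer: 148225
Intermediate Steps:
x = I*√7 (x = √(-7) = I*√7 ≈ 2.6458*I)
m = 16*I*√7 (m = (-4*(-4))*(I*√7) = 16*(I*√7) = 16*I*√7 ≈ 42.332*I)
w(Y) = 35*Y (w(Y) = -(-35)*Y = 35*Y)
W(L, I) = -11 (W(L, I) = -7 - 4 = -11)
z(A) = 35*A
z(W(0*(-3) + 2, m))² = (35*(-11))² = (-385)² = 148225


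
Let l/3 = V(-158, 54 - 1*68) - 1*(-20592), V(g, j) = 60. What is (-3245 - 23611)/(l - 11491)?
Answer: -26856/50465 ≈ -0.53217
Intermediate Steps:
l = 61956 (l = 3*(60 - 1*(-20592)) = 3*(60 + 20592) = 3*20652 = 61956)
(-3245 - 23611)/(l - 11491) = (-3245 - 23611)/(61956 - 11491) = -26856/50465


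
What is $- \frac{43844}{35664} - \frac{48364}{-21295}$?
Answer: $\frac{197798929}{189866220} \approx 1.0418$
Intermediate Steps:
$- \frac{43844}{35664} - \frac{48364}{-21295} = \left(-43844\right) \frac{1}{35664} - - \frac{48364}{21295} = - \frac{10961}{8916} + \frac{48364}{21295} = \frac{197798929}{189866220}$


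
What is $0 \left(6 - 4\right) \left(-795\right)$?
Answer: $0$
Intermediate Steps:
$0 \left(6 - 4\right) \left(-795\right) = 0 \cdot 2 \left(-795\right) = 0 \left(-795\right) = 0$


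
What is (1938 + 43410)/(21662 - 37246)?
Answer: -11337/3896 ≈ -2.9099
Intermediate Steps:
(1938 + 43410)/(21662 - 37246) = 45348/(-15584) = 45348*(-1/15584) = -11337/3896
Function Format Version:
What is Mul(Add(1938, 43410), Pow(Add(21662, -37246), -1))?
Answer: Rational(-11337, 3896) ≈ -2.9099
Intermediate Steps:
Mul(Add(1938, 43410), Pow(Add(21662, -37246), -1)) = Mul(45348, Pow(-15584, -1)) = Mul(45348, Rational(-1, 15584)) = Rational(-11337, 3896)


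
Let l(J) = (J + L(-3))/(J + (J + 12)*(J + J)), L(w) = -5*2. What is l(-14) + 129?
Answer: 899/7 ≈ 128.43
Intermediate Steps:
L(w) = -10
l(J) = (-10 + J)/(J + 2*J*(12 + J)) (l(J) = (J - 10)/(J + (J + 12)*(J + J)) = (-10 + J)/(J + (12 + J)*(2*J)) = (-10 + J)/(J + 2*J*(12 + J)))
l(-14) + 129 = (-10 - 14)/((-14)*(25 + 2*(-14))) + 129 = -1/14*(-24)/(25 - 28) + 129 = -1/14*(-24)/(-3) + 129 = -1/14*(-⅓)*(-24) + 129 = -4/7 + 129 = 899/7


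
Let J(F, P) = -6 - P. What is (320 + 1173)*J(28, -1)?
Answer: -7465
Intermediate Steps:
(320 + 1173)*J(28, -1) = (320 + 1173)*(-6 - 1*(-1)) = 1493*(-6 + 1) = 1493*(-5) = -7465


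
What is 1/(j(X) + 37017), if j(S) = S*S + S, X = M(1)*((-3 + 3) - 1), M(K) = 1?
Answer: 1/37017 ≈ 2.7015e-5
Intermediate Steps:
X = -1 (X = 1*((-3 + 3) - 1) = 1*(0 - 1) = 1*(-1) = -1)
j(S) = S + S**2 (j(S) = S**2 + S = S + S**2)
1/(j(X) + 37017) = 1/(-(1 - 1) + 37017) = 1/(-1*0 + 37017) = 1/(0 + 37017) = 1/37017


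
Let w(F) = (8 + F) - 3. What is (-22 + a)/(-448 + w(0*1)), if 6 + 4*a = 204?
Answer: -55/886 ≈ -0.062077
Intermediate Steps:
a = 99/2 (a = -3/2 + (1/4)*204 = -3/2 + 51 = 99/2 ≈ 49.500)
w(F) = 5 + F
(-22 + a)/(-448 + w(0*1)) = (-22 + 99/2)/(-448 + (5 + 0*1)) = 55/(2*(-448 + (5 + 0))) = 55/(2*(-448 + 5)) = (55/2)/(-443) = (55/2)*(-1/443) = -55/886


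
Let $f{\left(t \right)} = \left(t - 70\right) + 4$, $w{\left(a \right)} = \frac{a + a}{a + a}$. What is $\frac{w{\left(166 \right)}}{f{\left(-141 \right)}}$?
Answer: $- \frac{1}{207} \approx -0.0048309$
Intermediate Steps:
$w{\left(a \right)} = 1$ ($w{\left(a \right)} = \frac{2 a}{2 a} = 2 a \frac{1}{2 a} = 1$)
$f{\left(t \right)} = -66 + t$ ($f{\left(t \right)} = \left(-70 + t\right) + 4 = -66 + t$)
$\frac{w{\left(166 \right)}}{f{\left(-141 \right)}} = 1 \frac{1}{-66 - 141} = 1 \frac{1}{-207} = 1 \left(- \frac{1}{207}\right) = - \frac{1}{207}$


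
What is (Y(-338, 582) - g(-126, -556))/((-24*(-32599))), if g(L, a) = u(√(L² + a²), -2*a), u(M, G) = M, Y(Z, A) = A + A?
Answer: 97/65198 - √81253/391188 ≈ 0.00075910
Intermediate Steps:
Y(Z, A) = 2*A
g(L, a) = √(L² + a²)
(Y(-338, 582) - g(-126, -556))/((-24*(-32599))) = (2*582 - √((-126)² + (-556)²))/((-24*(-32599))) = (1164 - √(15876 + 309136))/782376 = (1164 - √325012)*(1/782376) = (1164 - 2*√81253)*(1/782376) = 97/65198 - √81253/391188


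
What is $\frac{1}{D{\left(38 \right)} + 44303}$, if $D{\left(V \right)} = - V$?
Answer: $\frac{1}{44265} \approx 2.2591 \cdot 10^{-5}$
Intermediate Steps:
$\frac{1}{D{\left(38 \right)} + 44303} = \frac{1}{\left(-1\right) 38 + 44303} = \frac{1}{-38 + 44303} = \frac{1}{44265}$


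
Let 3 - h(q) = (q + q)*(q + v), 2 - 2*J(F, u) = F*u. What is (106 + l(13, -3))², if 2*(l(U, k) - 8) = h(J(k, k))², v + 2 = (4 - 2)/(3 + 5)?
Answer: 478428129/1024 ≈ 4.6722e+5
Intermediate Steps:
v = -7/4 (v = -2 + (4 - 2)/(3 + 5) = -2 + 2/8 = -2 + 2*(⅛) = -2 + ¼ = -7/4 ≈ -1.7500)
J(F, u) = 1 - F*u/2
h(q) = 3 - 2*q*(-7/4 + q) (h(q) = 3 - (q + q)*(q - 7/4) = 3 - 2*q*(-7/4 + q))
l(U, k) = 8 + (13/2 - 2*(1 - k²/2)² - 7*k²/4)²/2 (l(U, k) = 8 + (3 - 2*(1 - k*k/2)² + 7*(1 - k*k/2)/2)²/2 = 8 + (3 - 2*(1 - k²/2)² + 7*(1 - k²/2)/2)²/2 = 8 + (3 - 2*(1 - k²/2)² + (7/2 - 7*k²/4))²/2 = 8 + (13/2 - 2*(1 - k²/2)² - 7*k²/4)²/2)
(106 + l(13, -3))² = (106 + (8 + (-26 + 2*(-2 + (-3)²)² + 7*(-3)²)²/32))² = (106 + (8 + (-26 + 2*(-2 + 9)² + 7*9)²/32))² = (106 + (8 + (-26 + 2*7² + 63)²/32))² = (106 + (8 + (-26 + 2*49 + 63)²/32))² = (106 + (8 + (-26 + 98 + 63)²/32))² = (106 + (8 + (1/32)*135²))² = (106 + (8 + (1/32)*18225))² = (106 + (8 + 18225/32))² = (106 + 18481/32)² = (21873/32)² = 478428129/1024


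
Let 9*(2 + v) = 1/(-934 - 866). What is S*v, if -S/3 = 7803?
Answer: 9363889/200 ≈ 46819.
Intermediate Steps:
v = -32401/16200 (v = -2 + 1/(9*(-934 - 866)) = -2 + (⅑)/(-1800) = -2 + (⅑)*(-1/1800) = -2 - 1/16200 = -32401/16200 ≈ -2.0001)
S = -23409 (S = -3*7803 = -23409)
S*v = -23409*(-32401/16200) = 9363889/200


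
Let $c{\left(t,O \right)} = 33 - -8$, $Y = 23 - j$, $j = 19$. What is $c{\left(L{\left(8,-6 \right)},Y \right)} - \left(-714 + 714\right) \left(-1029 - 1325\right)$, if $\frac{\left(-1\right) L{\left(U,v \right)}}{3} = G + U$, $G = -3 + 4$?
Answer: $41$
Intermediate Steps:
$G = 1$
$Y = 4$ ($Y = 23 - 19 = 4$)
$L{\left(U,v \right)} = -3 - 3 U$ ($L{\left(U,v \right)} = - 3 \left(1 + U\right) = -3 - 3 U$)
$c{\left(t,O \right)} = 41$ ($c{\left(t,O \right)} = 33 + 8 = 41$)
$c{\left(L{\left(8,-6 \right)},Y \right)} - \left(-714 + 714\right) \left(-1029 - 1325\right) = 41 - \left(-714 + 714\right) \left(-1029 - 1325\right) = 41 - 0 \left(-2354\right) = 41 - 0 = 41 + 0 = 41$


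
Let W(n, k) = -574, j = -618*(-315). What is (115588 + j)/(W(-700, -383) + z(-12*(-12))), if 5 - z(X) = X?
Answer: -310258/713 ≈ -435.14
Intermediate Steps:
z(X) = 5 - X
j = 194670
(115588 + j)/(W(-700, -383) + z(-12*(-12))) = (115588 + 194670)/(-574 + (5 - (-12)*(-12))) = 310258/(-574 + (5 - 1*144)) = 310258/(-574 + (5 - 144)) = 310258/(-574 - 139) = 310258/(-713) = 310258*(-1/713) = -310258/713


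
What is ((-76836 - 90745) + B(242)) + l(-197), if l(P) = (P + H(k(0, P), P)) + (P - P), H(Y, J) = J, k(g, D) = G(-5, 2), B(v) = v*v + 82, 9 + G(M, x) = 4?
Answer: -109329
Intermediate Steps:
G(M, x) = -5 (G(M, x) = -9 + 4 = -5)
B(v) = 82 + v² (B(v) = v² + 82 = 82 + v²)
k(g, D) = -5
l(P) = 2*P (l(P) = (P + P) + (P - P) = 2*P + 0 = 2*P)
((-76836 - 90745) + B(242)) + l(-197) = ((-76836 - 90745) + (82 + 242²)) + 2*(-197) = (-167581 + (82 + 58564)) - 394 = (-167581 + 58646) - 394 = -108935 - 394 = -109329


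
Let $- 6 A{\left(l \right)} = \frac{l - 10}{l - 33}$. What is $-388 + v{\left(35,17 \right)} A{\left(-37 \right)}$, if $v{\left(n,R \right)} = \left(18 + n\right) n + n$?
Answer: $- \frac{1199}{2} \approx -599.5$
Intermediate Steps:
$A{\left(l \right)} = - \frac{-10 + l}{6 \left(-33 + l\right)}$ ($A{\left(l \right)} = - \frac{\left(l - 10\right) \frac{1}{l - 33}}{6} = - \frac{\left(-10 + l\right) \frac{1}{-33 + l}}{6} = - \frac{\frac{1}{-33 + l} \left(-10 + l\right)}{6} = - \frac{-10 + l}{6 \left(-33 + l\right)}$)
$v{\left(n,R \right)} = n + n \left(18 + n\right)$ ($v{\left(n,R \right)} = n \left(18 + n\right) + n = n + n \left(18 + n\right)$)
$-388 + v{\left(35,17 \right)} A{\left(-37 \right)} = -388 + 35 \left(19 + 35\right) \frac{10 - -37}{6 \left(-33 - 37\right)} = -388 + 35 \cdot 54 \frac{10 + 37}{6 \left(-70\right)} = -388 + 1890 \cdot \frac{1}{6} \left(- \frac{1}{70}\right) 47 = -388 + 1890 \left(- \frac{47}{420}\right) = -388 - \frac{423}{2} = - \frac{1199}{2}$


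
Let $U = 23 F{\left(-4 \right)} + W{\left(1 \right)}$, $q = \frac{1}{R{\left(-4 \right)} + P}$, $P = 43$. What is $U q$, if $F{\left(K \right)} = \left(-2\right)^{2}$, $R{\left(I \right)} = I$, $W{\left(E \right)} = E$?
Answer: $\frac{31}{13} \approx 2.3846$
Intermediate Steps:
$F{\left(K \right)} = 4$
$q = \frac{1}{39}$ ($q = \frac{1}{-4 + 43} = \frac{1}{39} \approx 0.025641$)
$U = 93$ ($U = 23 \cdot 4 + 1 = 92 + 1 = 93$)
$U q = 93 \cdot \frac{1}{39} = \frac{31}{13}$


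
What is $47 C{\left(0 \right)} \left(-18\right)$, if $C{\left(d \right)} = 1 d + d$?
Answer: $0$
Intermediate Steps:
$C{\left(d \right)} = 2 d$ ($C{\left(d \right)} = d + d = 2 d$)
$47 C{\left(0 \right)} \left(-18\right) = 47 \cdot 2 \cdot 0 \left(-18\right) = 47 \cdot 0 \left(-18\right) = 47 \cdot 0 = 0$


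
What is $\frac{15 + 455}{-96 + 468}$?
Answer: $\frac{235}{186} \approx 1.2634$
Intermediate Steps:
$\frac{15 + 455}{-96 + 468} = \frac{470}{372} = 470 \cdot \frac{1}{372} = \frac{235}{186}$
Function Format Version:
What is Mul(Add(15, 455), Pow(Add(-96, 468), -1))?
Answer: Rational(235, 186) ≈ 1.2634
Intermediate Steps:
Mul(Add(15, 455), Pow(Add(-96, 468), -1)) = Mul(470, Pow(372, -1)) = Mul(470, Rational(1, 372)) = Rational(235, 186)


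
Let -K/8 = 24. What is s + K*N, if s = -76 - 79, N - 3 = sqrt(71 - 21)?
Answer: -731 - 960*sqrt(2) ≈ -2088.6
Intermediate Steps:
K = -192 (K = -8*24 = -192)
N = 3 + 5*sqrt(2) (N = 3 + sqrt(71 - 21) = 3 + sqrt(50) = 3 + 5*sqrt(2) ≈ 10.071)
s = -155
s + K*N = -155 - 192*(3 + 5*sqrt(2)) = -155 + (-576 - 960*sqrt(2)) = -731 - 960*sqrt(2)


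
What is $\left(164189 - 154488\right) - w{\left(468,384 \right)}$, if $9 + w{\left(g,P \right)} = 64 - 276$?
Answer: $9922$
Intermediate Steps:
$w{\left(g,P \right)} = -221$ ($w{\left(g,P \right)} = -9 + \left(64 - 276\right) = -9 - 212 = -221$)
$\left(164189 - 154488\right) - w{\left(468,384 \right)} = \left(164189 - 154488\right) - -221 = \left(164189 - 154488\right) + 221 = 9701 + 221 = 9922$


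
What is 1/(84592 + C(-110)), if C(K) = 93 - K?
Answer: 1/84795 ≈ 1.1793e-5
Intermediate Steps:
1/(84592 + C(-110)) = 1/(84592 + (93 - 1*(-110))) = 1/(84592 + (93 + 110)) = 1/(84592 + 203) = 1/84795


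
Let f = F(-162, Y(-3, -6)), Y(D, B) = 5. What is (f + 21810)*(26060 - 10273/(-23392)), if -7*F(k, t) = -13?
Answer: 93076441292619/163744 ≈ 5.6843e+8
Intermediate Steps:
F(k, t) = 13/7 (F(k, t) = -1/7*(-13) = 13/7)
f = 13/7 ≈ 1.8571
(f + 21810)*(26060 - 10273/(-23392)) = (13/7 + 21810)*(26060 - 10273/(-23392)) = 152683*(26060 - 10273*(-1/23392))/7 = 152683*(26060 + 10273/23392)/7 = (152683/7)*(609605793/23392) = 93076441292619/163744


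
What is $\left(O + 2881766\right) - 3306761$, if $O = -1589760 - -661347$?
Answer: $-1353408$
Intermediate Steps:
$O = -928413$ ($O = -1589760 + 661347 = -928413$)
$\left(O + 2881766\right) - 3306761 = \left(-928413 + 2881766\right) - 3306761 = 1953353 - 3306761 = -1353408$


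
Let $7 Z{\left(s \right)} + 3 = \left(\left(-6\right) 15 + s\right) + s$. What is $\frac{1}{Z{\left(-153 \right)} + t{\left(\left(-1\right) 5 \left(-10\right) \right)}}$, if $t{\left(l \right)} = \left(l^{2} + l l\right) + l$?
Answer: $\frac{1}{4993} \approx 0.00020028$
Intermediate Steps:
$Z{\left(s \right)} = - \frac{93}{7} + \frac{2 s}{7}$ ($Z{\left(s \right)} = - \frac{3}{7} + \frac{\left(\left(-6\right) 15 + s\right) + s}{7} = - \frac{3}{7} + \frac{\left(-90 + s\right) + s}{7} = - \frac{3}{7} + \frac{-90 + 2 s}{7} = - \frac{3}{7} + \left(- \frac{90}{7} + \frac{2 s}{7}\right) = - \frac{93}{7} + \frac{2 s}{7}$)
$t{\left(l \right)} = l + 2 l^{2}$ ($t{\left(l \right)} = \left(l^{2} + l^{2}\right) + l = 2 l^{2} + l = l + 2 l^{2}$)
$\frac{1}{Z{\left(-153 \right)} + t{\left(\left(-1\right) 5 \left(-10\right) \right)}} = \frac{1}{\left(- \frac{93}{7} + \frac{2}{7} \left(-153\right)\right) + \left(-1\right) 5 \left(-10\right) \left(1 + 2 \left(-1\right) 5 \left(-10\right)\right)} = \frac{1}{\left(- \frac{93}{7} - \frac{306}{7}\right) + \left(-5\right) \left(-10\right) \left(1 + 2 \left(\left(-5\right) \left(-10\right)\right)\right)} = \frac{1}{-57 + 50 \left(1 + 2 \cdot 50\right)} = \frac{1}{-57 + 50 \left(1 + 100\right)} = \frac{1}{-57 + 50 \cdot 101} = \frac{1}{-57 + 5050} = \frac{1}{4993}$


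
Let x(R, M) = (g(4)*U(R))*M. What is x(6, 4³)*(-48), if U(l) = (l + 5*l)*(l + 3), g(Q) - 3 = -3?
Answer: 0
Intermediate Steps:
g(Q) = 0 (g(Q) = 3 - 3 = 0)
U(l) = 6*l*(3 + l) (U(l) = (6*l)*(3 + l) = 6*l*(3 + l))
x(R, M) = 0 (x(R, M) = (0*(6*R*(3 + R)))*M = 0*M = 0)
x(6, 4³)*(-48) = 0*(-48) = 0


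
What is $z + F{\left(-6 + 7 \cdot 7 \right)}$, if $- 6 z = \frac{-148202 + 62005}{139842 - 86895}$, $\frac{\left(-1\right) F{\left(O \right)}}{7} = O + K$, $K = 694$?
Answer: $- \frac{1638835241}{317682} \approx -5158.7$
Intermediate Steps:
$F{\left(O \right)} = -4858 - 7 O$ ($F{\left(O \right)} = - 7 \left(O + 694\right) = - 7 \left(694 + O\right) = -4858 - 7 O$)
$z = \frac{86197}{317682}$ ($z = - \frac{\left(-148202 + 62005\right) \frac{1}{139842 - 86895}}{6} = - \frac{\left(-86197\right) \frac{1}{52947}}{6} = \left(- \frac{1}{6}\right) \left(- \frac{86197}{52947}\right) = \frac{86197}{317682} \approx 0.27133$)
$z + F{\left(-6 + 7 \cdot 7 \right)} = \frac{86197}{317682} - \left(4858 + 7 \left(-6 + 7 \cdot 7\right)\right) = \frac{86197}{317682} - \left(4858 + 7 \left(-6 + 49\right)\right) = \frac{86197}{317682} - 5159 = - \frac{1638835241}{317682}$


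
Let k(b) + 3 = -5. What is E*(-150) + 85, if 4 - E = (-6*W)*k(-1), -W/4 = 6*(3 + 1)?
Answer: -691715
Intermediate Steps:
k(b) = -8 (k(b) = -3 - 5 = -8)
W = -96 (W = -24*(3 + 1) = -24*4 = -4*24 = -96)
E = 4612 (E = 4 - (-6*(-96))*(-8) = 4 - 576*(-8) = 4 - 1*(-4608) = 4 + 4608 = 4612)
E*(-150) + 85 = 4612*(-150) + 85 = -691800 + 85 = -691715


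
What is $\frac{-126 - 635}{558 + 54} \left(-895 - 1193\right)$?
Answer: $\frac{44138}{17} \approx 2596.4$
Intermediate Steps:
$\frac{-126 - 635}{558 + 54} \left(-895 - 1193\right) = - \frac{761}{612} \left(-2088\right) = \left(-761\right) \frac{1}{612} \left(-2088\right) = \left(- \frac{761}{612}\right) \left(-2088\right) = \frac{44138}{17}$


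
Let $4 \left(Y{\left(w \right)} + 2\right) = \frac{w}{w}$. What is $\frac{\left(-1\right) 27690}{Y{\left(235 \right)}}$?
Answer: $\frac{110760}{7} \approx 15823.0$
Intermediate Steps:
$Y{\left(w \right)} = - \frac{7}{4}$ ($Y{\left(w \right)} = -2 + \frac{w \frac{1}{w}}{4} = -2 + \frac{1}{4} \cdot 1 = -2 + \frac{1}{4} = - \frac{7}{4}$)
$\frac{\left(-1\right) 27690}{Y{\left(235 \right)}} = \frac{\left(-1\right) 27690}{- \frac{7}{4}} = \left(-27690\right) \left(- \frac{4}{7}\right) = \frac{110760}{7}$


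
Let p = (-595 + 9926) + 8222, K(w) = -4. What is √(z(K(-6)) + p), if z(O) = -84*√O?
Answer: √(17553 - 168*I) ≈ 132.49 - 0.634*I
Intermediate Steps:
p = 17553 (p = 9331 + 8222 = 17553)
√(z(K(-6)) + p) = √(-168*I + 17553) = √(17553 - 168*I)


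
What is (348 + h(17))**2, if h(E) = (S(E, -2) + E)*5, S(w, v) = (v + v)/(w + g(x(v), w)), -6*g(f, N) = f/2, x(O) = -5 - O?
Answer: 887861209/4761 ≈ 1.8649e+5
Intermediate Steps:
g(f, N) = -f/12 (g(f, N) = -f/(6*2) = -f/12)
S(w, v) = 2*v/(5/12 + w + v/12) (S(w, v) = (v + v)/(w - (-5 - v)/12) = (2*v)/(w + (5/12 + v/12)) = (2*v)/(5/12 + w + v/12) = 2*v/(5/12 + w + v/12))
h(E) = -240/(3 + 12*E) + 5*E (h(E) = (24*(-2)/(5 - 2 + 12*E) + E)*5 = (24*(-2)/(3 + 12*E) + E)*5 = (-48/(3 + 12*E) + E)*5 = (E - 48/(3 + 12*E))*5 = -240/(3 + 12*E) + 5*E)
(348 + h(17))**2 = (348 + 5*(-16 + 17*(1 + 4*17))/(1 + 4*17))**2 = (348 + 5*(-16 + 17*(1 + 68))/(1 + 68))**2 = (348 + 5*(-16 + 17*69)/69)**2 = (348 + 5*(1/69)*(-16 + 1173))**2 = (348 + 5*(1/69)*1157)**2 = (348 + 5785/69)**2 = (29797/69)**2 = 887861209/4761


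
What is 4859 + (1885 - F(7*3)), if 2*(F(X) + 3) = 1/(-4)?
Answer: 53977/8 ≈ 6747.1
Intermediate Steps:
F(X) = -25/8 (F(X) = -3 + (1/2)/(-4) = -3 + (1/2)*(-1/4) = -3 - 1/8 = -25/8)
4859 + (1885 - F(7*3)) = 4859 + (1885 - 1*(-25/8)) = 4859 + (1885 + 25/8) = 4859 + 15105/8 = 53977/8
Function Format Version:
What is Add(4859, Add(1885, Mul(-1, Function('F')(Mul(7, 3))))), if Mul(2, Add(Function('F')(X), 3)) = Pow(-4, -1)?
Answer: Rational(53977, 8) ≈ 6747.1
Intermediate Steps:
Function('F')(X) = Rational(-25, 8) (Function('F')(X) = Add(-3, Mul(Rational(1, 2), Pow(-4, -1))) = Add(-3, Mul(Rational(1, 2), Rational(-1, 4))) = Add(-3, Rational(-1, 8)) = Rational(-25, 8))
Add(4859, Add(1885, Mul(-1, Function('F')(Mul(7, 3))))) = Add(4859, Add(1885, Mul(-1, Rational(-25, 8)))) = Add(4859, Add(1885, Rational(25, 8))) = Add(4859, Rational(15105, 8)) = Rational(53977, 8)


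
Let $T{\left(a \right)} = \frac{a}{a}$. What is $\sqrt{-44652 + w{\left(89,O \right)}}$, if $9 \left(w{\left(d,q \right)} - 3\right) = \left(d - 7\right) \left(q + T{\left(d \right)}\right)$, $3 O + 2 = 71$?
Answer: $\frac{i \sqrt{399873}}{3} \approx 210.79 i$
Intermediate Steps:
$T{\left(a \right)} = 1$
$O = 23$ ($O = - \frac{2}{3} + \frac{1}{3} \cdot 71 = - \frac{2}{3} + \frac{71}{3} = 23$)
$w{\left(d,q \right)} = 3 + \frac{\left(1 + q\right) \left(-7 + d\right)}{9}$ ($w{\left(d,q \right)} = 3 + \frac{\left(d - 7\right) \left(q + 1\right)}{9} = 3 + \frac{\left(-7 + d\right) \left(1 + q\right)}{9} = 3 + \frac{\left(1 + q\right) \left(-7 + d\right)}{9}$)
$\sqrt{-44652 + w{\left(89,O \right)}} = \sqrt{-44652 + \left(\frac{20}{9} - \frac{161}{9} + \frac{1}{9} \cdot 89 + \frac{1}{9} \cdot 89 \cdot 23\right)} = \sqrt{-44652 + \left(\frac{20}{9} - \frac{161}{9} + \frac{89}{9} + \frac{2047}{9}\right)} = \sqrt{-44652 + \frac{665}{3}} = \sqrt{- \frac{133291}{3}} = \frac{i \sqrt{399873}}{3}$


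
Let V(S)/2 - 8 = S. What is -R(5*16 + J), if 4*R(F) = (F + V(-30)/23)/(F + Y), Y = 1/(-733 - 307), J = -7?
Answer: -425100/1746137 ≈ -0.24345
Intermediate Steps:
V(S) = 16 + 2*S
Y = -1/1040 (Y = 1/(-1040) = -1/1040 ≈ -0.00096154)
R(F) = (-44/23 + F)/(4*(-1/1040 + F)) (R(F) = ((F + (16 + 2*(-30))/23)/(F - 1/1040))/4 = ((F + (16 - 60)*(1/23))/(-1/1040 + F))/4 = ((F - 44*1/23)/(-1/1040 + F))/4 = ((F - 44/23)/(-1/1040 + F))/4 = ((-44/23 + F)/(-1/1040 + F))/4 = (-44/23 + F)/(4*(-1/1040 + F)))
-R(5*16 + J) = -260*(-44 + 23*(5*16 - 7))/(23*(-1 + 1040*(5*16 - 7))) = -260*(-44 + 23*(80 - 7))/(23*(-1 + 1040*(80 - 7))) = -260*(-44 + 23*73)/(23*(-1 + 1040*73)) = -260*(-44 + 1679)/(23*(-1 + 75920)) = -260*1635/(23*75919) = -1*425100/1746137 = -425100/1746137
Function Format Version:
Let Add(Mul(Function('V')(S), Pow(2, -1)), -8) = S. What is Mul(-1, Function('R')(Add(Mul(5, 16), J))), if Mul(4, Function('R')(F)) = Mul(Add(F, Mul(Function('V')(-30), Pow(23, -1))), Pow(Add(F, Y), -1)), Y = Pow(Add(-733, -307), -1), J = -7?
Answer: Rational(-425100, 1746137) ≈ -0.24345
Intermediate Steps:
Function('V')(S) = Add(16, Mul(2, S))
Y = Rational(-1, 1040) (Y = Pow(-1040, -1) = Rational(-1, 1040) ≈ -0.00096154)
Function('R')(F) = Mul(Rational(1, 4), Pow(Add(Rational(-1, 1040), F), -1), Add(Rational(-44, 23), F)) (Function('R')(F) = Mul(Rational(1, 4), Mul(Add(F, Mul(Add(16, Mul(2, -30)), Pow(23, -1))), Pow(Add(F, Rational(-1, 1040)), -1))) = Mul(Rational(1, 4), Mul(Add(F, Mul(Add(16, -60), Rational(1, 23))), Pow(Add(Rational(-1, 1040), F), -1))) = Mul(Rational(1, 4), Mul(Add(F, Mul(-44, Rational(1, 23))), Pow(Add(Rational(-1, 1040), F), -1))) = Mul(Rational(1, 4), Mul(Add(F, Rational(-44, 23)), Pow(Add(Rational(-1, 1040), F), -1))) = Mul(Rational(1, 4), Mul(Add(Rational(-44, 23), F), Pow(Add(Rational(-1, 1040), F), -1))) = Mul(Rational(1, 4), Mul(Pow(Add(Rational(-1, 1040), F), -1), Add(Rational(-44, 23), F))) = Mul(Rational(1, 4), Pow(Add(Rational(-1, 1040), F), -1), Add(Rational(-44, 23), F)))
Mul(-1, Function('R')(Add(Mul(5, 16), J))) = Mul(-1, Mul(Rational(260, 23), Pow(Add(-1, Mul(1040, Add(Mul(5, 16), -7))), -1), Add(-44, Mul(23, Add(Mul(5, 16), -7))))) = Mul(-1, Mul(Rational(260, 23), Pow(Add(-1, Mul(1040, Add(80, -7))), -1), Add(-44, Mul(23, Add(80, -7))))) = Mul(-1, Mul(Rational(260, 23), Pow(Add(-1, Mul(1040, 73)), -1), Add(-44, Mul(23, 73)))) = Mul(-1, Mul(Rational(260, 23), Pow(Add(-1, 75920), -1), Add(-44, 1679))) = Mul(-1, Mul(Rational(260, 23), Pow(75919, -1), 1635)) = Mul(-1, Mul(Rational(260, 23), Rational(1, 75919), 1635)) = Mul(-1, Rational(425100, 1746137)) = Rational(-425100, 1746137)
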